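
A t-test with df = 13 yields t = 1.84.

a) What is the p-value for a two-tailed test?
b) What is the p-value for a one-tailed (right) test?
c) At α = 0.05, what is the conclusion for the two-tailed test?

Answer: a) 0.0887, b) 0.0444, c) fail to reject H₀

Derivation:
Using t-distribution with df = 13:
a) Two-tailed: p = 2×P(T > 1.84) = 0.0887
b) One-tailed: p = P(T > 1.84) = 0.0444
c) 0.0887 ≥ 0.05, fail to reject H₀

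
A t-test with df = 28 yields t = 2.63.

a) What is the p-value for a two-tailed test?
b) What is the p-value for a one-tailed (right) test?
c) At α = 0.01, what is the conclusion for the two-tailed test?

Answer: a) 0.0137, b) 0.0069, c) fail to reject H₀

Derivation:
Using t-distribution with df = 28:
a) Two-tailed: p = 2×P(T > 2.63) = 0.0137
b) One-tailed: p = P(T > 2.63) = 0.0069
c) 0.0137 ≥ 0.01, fail to reject H₀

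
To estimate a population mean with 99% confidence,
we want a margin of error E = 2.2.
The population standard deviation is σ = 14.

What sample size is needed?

Answer: n = 269

Derivation:
z_0.005 = 2.576
n = (z×σ/E)² = (2.576×14/2.2)²
n = 268.7215
Round up: n = 269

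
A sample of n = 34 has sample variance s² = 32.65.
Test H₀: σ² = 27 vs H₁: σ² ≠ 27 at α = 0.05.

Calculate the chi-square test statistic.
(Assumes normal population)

Answer: χ² = 39.9056, fail to reject H₀

Derivation:
df = n - 1 = 33
χ² = (n-1)s²/σ₀² = 33×32.65/27 = 39.9056
Critical values: χ²_{0.975,33} = 19.047, χ²_{0.025,33} = 50.725
Rejection region: χ² < 19.047 or χ² > 50.725
Decision: fail to reject H₀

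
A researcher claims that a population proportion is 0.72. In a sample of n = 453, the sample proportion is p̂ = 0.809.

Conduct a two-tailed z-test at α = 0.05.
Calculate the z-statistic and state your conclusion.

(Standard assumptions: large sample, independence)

H₀: p = 0.72, H₁: p ≠ 0.72
Standard error: SE = √(p₀(1-p₀)/n) = √(0.72×0.28/453) = 0.021096
z-statistic: z = (p̂ - p₀)/SE = (0.809 - 0.72)/0.021096 = 4.2188
Critical value: z_0.025 = ±1.960
p-value < 0.0001
Decision: reject H₀ at α = 0.05

Answer: z = 4.2188, reject H₀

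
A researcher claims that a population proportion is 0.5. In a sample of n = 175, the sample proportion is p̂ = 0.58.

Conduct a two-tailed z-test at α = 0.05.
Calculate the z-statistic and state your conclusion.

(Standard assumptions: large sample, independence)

H₀: p = 0.5, H₁: p ≠ 0.5
Standard error: SE = √(p₀(1-p₀)/n) = √(0.5×0.5/175) = 0.037796
z-statistic: z = (p̂ - p₀)/SE = (0.58 - 0.5)/0.037796 = 2.1166
Critical value: z_0.025 = ±1.960
p-value = 0.0343
Decision: reject H₀ at α = 0.05

Answer: z = 2.1166, reject H₀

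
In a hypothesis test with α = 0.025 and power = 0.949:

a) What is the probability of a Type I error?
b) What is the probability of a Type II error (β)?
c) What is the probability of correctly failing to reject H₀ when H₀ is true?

Answer: a) 0.025, b) 0.051, c) 0.975

Derivation:
a) Type I error probability = α = 0.025
b) Power = P(reject H₀ | H₁ true) = 1 - β = 0.949, so Type II error probability = β = 1 - Power = 0.051
c) P(fail to reject H₀ | H₀ true) = 1 - α = 0.975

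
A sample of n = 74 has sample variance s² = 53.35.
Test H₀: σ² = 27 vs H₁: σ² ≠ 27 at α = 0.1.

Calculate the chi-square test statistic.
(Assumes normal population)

Answer: χ² = 144.2426, reject H₀

Derivation:
df = n - 1 = 73
χ² = (n-1)s²/σ₀² = 73×53.35/27 = 144.2426
Critical values: χ²_{0.95,73} = 54.325, χ²_{0.05,73} = 93.945
Rejection region: χ² < 54.325 or χ² > 93.945
Decision: reject H₀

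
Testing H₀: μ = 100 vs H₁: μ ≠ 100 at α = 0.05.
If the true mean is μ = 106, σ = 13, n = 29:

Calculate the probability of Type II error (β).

SE = σ/√n = 13/√29 = 2.4140
Critical values: μ₀ ± z_0.025×SE = 100 ± 1.960×2.4140
Acceptance region: (95.2686, 104.7314)
Under H₁ (μ = 106): z_high = (104.7314 - 106)/2.4140 = -0.5255, z_low = (95.2686 - 106)/2.4140 = -4.4455
β = P(not reject | H₁) = Φ(-0.5255) - Φ(-4.4455) ≈ 0.2996

Answer: β ≈ 0.2996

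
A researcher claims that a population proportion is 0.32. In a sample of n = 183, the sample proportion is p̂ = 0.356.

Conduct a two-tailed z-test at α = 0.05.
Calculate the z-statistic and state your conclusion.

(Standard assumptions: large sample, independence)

Answer: z = 1.0440, fail to reject H₀

Derivation:
H₀: p = 0.32, H₁: p ≠ 0.32
Standard error: SE = √(p₀(1-p₀)/n) = √(0.32×0.68/183) = 0.034483
z-statistic: z = (p̂ - p₀)/SE = (0.356 - 0.32)/0.034483 = 1.0440
Critical value: z_0.025 = ±1.960
p-value = 0.2965
Decision: fail to reject H₀ at α = 0.05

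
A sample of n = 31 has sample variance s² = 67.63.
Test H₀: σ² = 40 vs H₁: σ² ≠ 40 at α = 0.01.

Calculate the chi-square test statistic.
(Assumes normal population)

df = n - 1 = 30
χ² = (n-1)s²/σ₀² = 30×67.63/40 = 50.7225
Critical values: χ²_{0.995,30} = 13.787, χ²_{0.005,30} = 53.672
Rejection region: χ² < 13.787 or χ² > 53.672
Decision: fail to reject H₀

Answer: χ² = 50.7225, fail to reject H₀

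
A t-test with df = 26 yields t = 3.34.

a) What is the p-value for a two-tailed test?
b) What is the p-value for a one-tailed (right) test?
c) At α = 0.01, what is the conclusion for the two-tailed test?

Using t-distribution with df = 26:
a) Two-tailed: p = 2×P(T > 3.34) = 0.0025
b) One-tailed: p = P(T > 3.34) = 0.0013
c) 0.0025 < 0.01, reject H₀

Answer: a) 0.0025, b) 0.0013, c) reject H₀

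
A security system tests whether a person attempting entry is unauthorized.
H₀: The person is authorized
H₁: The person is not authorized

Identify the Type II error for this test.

Answer: Granting entry to an unauthorized person

Derivation:
Type I error: rejecting H₀ when it is actually true (false positive).
Type II error: failing to reject H₀ when H₁ is actually true (false negative).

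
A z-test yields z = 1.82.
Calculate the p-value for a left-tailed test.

For z = 1.82:
p = P(Z < 1.82) = Φ(1.82) = 0.9656

Answer: p-value ≈ 0.9656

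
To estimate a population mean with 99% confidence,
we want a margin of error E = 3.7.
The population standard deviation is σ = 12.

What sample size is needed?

Answer: n = 70

Derivation:
z_0.005 = 2.576
n = (z×σ/E)² = (2.576×12/3.7)²
n = 69.7993
Round up: n = 70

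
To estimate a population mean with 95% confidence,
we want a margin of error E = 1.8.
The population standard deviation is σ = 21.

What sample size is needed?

z_0.025 = 1.960
n = (z×σ/E)² = (1.960×21/1.8)²
n = 522.8844
Round up: n = 523

Answer: n = 523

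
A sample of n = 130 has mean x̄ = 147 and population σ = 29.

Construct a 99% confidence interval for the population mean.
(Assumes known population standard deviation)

Answer: (140.4479, 153.5521)

Derivation:
Confidence level: 99%, α = 0.01
z_0.005 = 2.576
SE = σ/√n = 29/√130 = 2.5435
Margin of error = 2.576 × 2.5435 = 6.5521
CI: x̄ ± margin = 147 ± 6.5521
CI: (140.4479, 153.5521)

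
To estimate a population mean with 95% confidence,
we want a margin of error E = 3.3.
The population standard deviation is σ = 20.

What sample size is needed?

z_0.025 = 1.960
n = (z×σ/E)² = (1.960×20/3.3)²
n = 141.1056
Round up: n = 142

Answer: n = 142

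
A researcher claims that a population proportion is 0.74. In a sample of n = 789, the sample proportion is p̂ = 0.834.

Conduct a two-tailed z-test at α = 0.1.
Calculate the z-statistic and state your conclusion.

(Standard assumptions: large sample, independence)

H₀: p = 0.74, H₁: p ≠ 0.74
Standard error: SE = √(p₀(1-p₀)/n) = √(0.74×0.26/789) = 0.015616
z-statistic: z = (p̂ - p₀)/SE = (0.834 - 0.74)/0.015616 = 6.0195
Critical value: z_0.05 = ±1.645
p-value < 0.0001
Decision: reject H₀ at α = 0.1

Answer: z = 6.0195, reject H₀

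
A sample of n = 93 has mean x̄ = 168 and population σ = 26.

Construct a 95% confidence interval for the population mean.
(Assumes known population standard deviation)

Answer: (162.7156, 173.2844)

Derivation:
Confidence level: 95%, α = 0.05
z_0.025 = 1.960
SE = σ/√n = 26/√93 = 2.6961
Margin of error = 1.960 × 2.6961 = 5.2844
CI: x̄ ± margin = 168 ± 5.2844
CI: (162.7156, 173.2844)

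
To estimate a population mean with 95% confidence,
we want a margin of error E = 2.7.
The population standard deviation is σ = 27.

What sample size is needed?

Answer: n = 385

Derivation:
z_0.025 = 1.960
n = (z×σ/E)² = (1.960×27/2.7)²
n = 384.1600
Round up: n = 385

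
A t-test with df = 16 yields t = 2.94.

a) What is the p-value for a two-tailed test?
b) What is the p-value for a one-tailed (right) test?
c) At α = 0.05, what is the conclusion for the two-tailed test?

Using t-distribution with df = 16:
a) Two-tailed: p = 2×P(T > 2.94) = 0.0096
b) One-tailed: p = P(T > 2.94) = 0.0048
c) 0.0096 < 0.05, reject H₀

Answer: a) 0.0096, b) 0.0048, c) reject H₀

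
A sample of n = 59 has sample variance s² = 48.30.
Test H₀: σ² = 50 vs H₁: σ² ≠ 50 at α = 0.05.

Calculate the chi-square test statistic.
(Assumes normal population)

df = n - 1 = 58
χ² = (n-1)s²/σ₀² = 58×48.30/50 = 56.0280
Critical values: χ²_{0.975,58} = 38.844, χ²_{0.025,58} = 80.936
Rejection region: χ² < 38.844 or χ² > 80.936
Decision: fail to reject H₀

Answer: χ² = 56.0280, fail to reject H₀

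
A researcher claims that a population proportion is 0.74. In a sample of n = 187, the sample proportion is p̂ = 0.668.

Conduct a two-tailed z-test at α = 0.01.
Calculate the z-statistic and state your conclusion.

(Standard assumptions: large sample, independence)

Answer: z = -2.2447, fail to reject H₀

Derivation:
H₀: p = 0.74, H₁: p ≠ 0.74
Standard error: SE = √(p₀(1-p₀)/n) = √(0.74×0.26/187) = 0.032076
z-statistic: z = (p̂ - p₀)/SE = (0.668 - 0.74)/0.032076 = -2.2447
Critical value: z_0.005 = ±2.576
p-value = 0.0248
Decision: fail to reject H₀ at α = 0.01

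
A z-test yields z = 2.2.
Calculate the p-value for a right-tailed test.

Answer: p-value ≈ 0.0139

Derivation:
For z = 2.2:
p = P(Z > 2.2) = 1 - Φ(2.2) = 0.0139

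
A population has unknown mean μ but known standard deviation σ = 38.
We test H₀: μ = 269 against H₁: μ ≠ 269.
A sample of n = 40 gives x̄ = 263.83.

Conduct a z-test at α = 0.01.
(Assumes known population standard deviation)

Answer: z = -0.8605, fail to reject H₀

Derivation:
Standard error: SE = σ/√n = 38/√40 = 6.0083
z-statistic: z = (x̄ - μ₀)/SE = (263.83 - 269)/6.0083 = -0.8605
Critical value: ±2.576
p-value = 0.3895
Decision: fail to reject H₀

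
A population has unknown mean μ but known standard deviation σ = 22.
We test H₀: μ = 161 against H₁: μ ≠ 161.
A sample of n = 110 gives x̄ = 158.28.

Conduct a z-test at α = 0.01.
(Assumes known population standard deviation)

Standard error: SE = σ/√n = 22/√110 = 2.0976
z-statistic: z = (x̄ - μ₀)/SE = (158.28 - 161)/2.0976 = -1.2967
Critical value: ±2.576
p-value = 0.1947
Decision: fail to reject H₀

Answer: z = -1.2967, fail to reject H₀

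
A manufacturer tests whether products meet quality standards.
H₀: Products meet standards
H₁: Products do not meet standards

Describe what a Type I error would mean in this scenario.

A Type I error (probability α) occurs when we reject a true H₀.
A Type II error (probability β) occurs when we fail to reject a false H₀.

Answer: Rejecting good products that actually meet standards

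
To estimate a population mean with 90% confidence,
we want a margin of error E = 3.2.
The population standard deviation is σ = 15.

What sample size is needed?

Answer: n = 60

Derivation:
z_0.05 = 1.645
n = (z×σ/E)² = (1.645×15/3.2)²
n = 59.4586
Round up: n = 60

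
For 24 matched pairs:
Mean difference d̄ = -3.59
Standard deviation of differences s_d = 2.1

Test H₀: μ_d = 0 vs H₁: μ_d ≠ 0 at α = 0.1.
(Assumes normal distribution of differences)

Answer: t = -8.3742, reject H₀

Derivation:
df = n - 1 = 23
SE = s_d/√n = 2.1/√24 = 0.4287
t = d̄/SE = -3.59/0.4287 = -8.3742
Critical value: t_{0.05,23} = ±1.714
p-value < 0.0001
Decision: reject H₀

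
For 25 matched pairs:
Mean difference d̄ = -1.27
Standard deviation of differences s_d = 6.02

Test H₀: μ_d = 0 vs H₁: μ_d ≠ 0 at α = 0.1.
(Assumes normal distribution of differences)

Answer: t = -1.0548, fail to reject H₀

Derivation:
df = n - 1 = 24
SE = s_d/√n = 6.02/√25 = 1.2040
t = d̄/SE = -1.27/1.2040 = -1.0548
Critical value: t_{0.05,24} = ±1.711
p-value ≈ 0.3020
Decision: fail to reject H₀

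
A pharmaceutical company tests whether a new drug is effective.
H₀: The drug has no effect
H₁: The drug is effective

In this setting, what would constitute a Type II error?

Type I error (α): Rejecting H₀ when H₀ is true
Type II error (β): Failing to reject H₀ when H₁ is true

Answer: Failing to detect the drug's effect when it actually works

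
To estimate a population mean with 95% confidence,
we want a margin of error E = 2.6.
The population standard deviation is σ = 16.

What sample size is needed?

Answer: n = 146

Derivation:
z_0.025 = 1.960
n = (z×σ/E)² = (1.960×16/2.6)²
n = 145.4807
Round up: n = 146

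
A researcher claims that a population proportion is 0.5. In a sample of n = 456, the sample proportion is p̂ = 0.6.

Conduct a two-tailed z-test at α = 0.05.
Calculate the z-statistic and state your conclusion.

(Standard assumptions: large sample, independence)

H₀: p = 0.5, H₁: p ≠ 0.5
Standard error: SE = √(p₀(1-p₀)/n) = √(0.5×0.5/456) = 0.023415
z-statistic: z = (p̂ - p₀)/SE = (0.6 - 0.5)/0.023415 = 4.2708
Critical value: z_0.025 = ±1.960
p-value < 0.0001
Decision: reject H₀ at α = 0.05

Answer: z = 4.2708, reject H₀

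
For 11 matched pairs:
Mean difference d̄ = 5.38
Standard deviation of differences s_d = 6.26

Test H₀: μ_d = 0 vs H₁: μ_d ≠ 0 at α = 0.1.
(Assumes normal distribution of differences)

df = n - 1 = 10
SE = s_d/√n = 6.26/√11 = 1.8875
t = d̄/SE = 5.38/1.8875 = 2.8503
Critical value: t_{0.05,10} = ±1.812
p-value ≈ 0.0172
Decision: reject H₀

Answer: t = 2.8503, reject H₀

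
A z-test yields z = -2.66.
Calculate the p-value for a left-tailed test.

Answer: p-value ≈ 0.0039

Derivation:
For z = -2.66:
p = P(Z < -2.66) = Φ(-2.66) = 0.0039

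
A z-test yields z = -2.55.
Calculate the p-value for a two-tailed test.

Answer: p-value ≈ 0.0108

Derivation:
For z = -2.55:
p = 2×P(Z > |-2.55|) = 2×(1 - Φ(2.55)) = 0.0108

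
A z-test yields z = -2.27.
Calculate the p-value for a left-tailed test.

Answer: p-value ≈ 0.0116

Derivation:
For z = -2.27:
p = P(Z < -2.27) = Φ(-2.27) = 0.0116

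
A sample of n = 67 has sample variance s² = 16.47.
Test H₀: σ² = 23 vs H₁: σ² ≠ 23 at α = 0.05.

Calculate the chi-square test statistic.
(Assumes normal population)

df = n - 1 = 66
χ² = (n-1)s²/σ₀² = 66×16.47/23 = 47.2617
Critical values: χ²_{0.975,66} = 45.431, χ²_{0.025,66} = 90.349
Rejection region: χ² < 45.431 or χ² > 90.349
Decision: fail to reject H₀

Answer: χ² = 47.2617, fail to reject H₀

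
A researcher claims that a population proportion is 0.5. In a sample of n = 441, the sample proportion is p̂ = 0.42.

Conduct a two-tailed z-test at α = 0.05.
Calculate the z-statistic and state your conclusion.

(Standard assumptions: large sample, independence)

H₀: p = 0.5, H₁: p ≠ 0.5
Standard error: SE = √(p₀(1-p₀)/n) = √(0.5×0.5/441) = 0.023810
z-statistic: z = (p̂ - p₀)/SE = (0.42 - 0.5)/0.023810 = -3.3599
Critical value: z_0.025 = ±1.960
p-value = 0.0008
Decision: reject H₀ at α = 0.05

Answer: z = -3.3599, reject H₀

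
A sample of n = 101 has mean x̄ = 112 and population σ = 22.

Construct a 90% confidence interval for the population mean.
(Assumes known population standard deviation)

Confidence level: 90%, α = 0.1
z_0.05 = 1.645
SE = σ/√n = 22/√101 = 2.1891
Margin of error = 1.645 × 2.1891 = 3.6011
CI: x̄ ± margin = 112 ± 3.6011
CI: (108.3989, 115.6011)

Answer: (108.3989, 115.6011)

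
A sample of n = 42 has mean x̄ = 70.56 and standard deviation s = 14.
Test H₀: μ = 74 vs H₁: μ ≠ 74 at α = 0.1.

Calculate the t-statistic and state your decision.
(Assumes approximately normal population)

df = n - 1 = 41
SE = s/√n = 14/√42 = 2.1602
t = (x̄ - μ₀)/SE = (70.56 - 74)/2.1602 = -1.5924
Critical value: t_{0.05,41} = ±1.683
p-value ≈ 0.1190
Decision: fail to reject H₀

Answer: t = -1.5924, fail to reject H₀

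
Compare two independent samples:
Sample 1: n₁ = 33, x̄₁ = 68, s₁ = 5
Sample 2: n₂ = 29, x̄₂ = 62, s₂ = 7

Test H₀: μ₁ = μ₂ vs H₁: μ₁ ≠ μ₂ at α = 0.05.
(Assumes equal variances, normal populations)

Pooled variance: s²_p = [32×5² + 28×7²]/(60) = 36.2000
s_p = 6.0166
SE = s_p×√(1/n₁ + 1/n₂) = 6.0166×√(1/33 + 1/29) = 1.5314
t = (x̄₁ - x̄₂)/SE = (68 - 62)/1.5314 = 3.9180
df = 60, t-critical = ±2.000
Decision: reject H₀

Answer: t = 3.9180, reject H₀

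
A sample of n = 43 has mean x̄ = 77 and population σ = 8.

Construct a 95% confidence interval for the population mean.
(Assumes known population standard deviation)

Confidence level: 95%, α = 0.05
z_0.025 = 1.960
SE = σ/√n = 8/√43 = 1.2200
Margin of error = 1.960 × 1.2200 = 2.3912
CI: x̄ ± margin = 77 ± 2.3912
CI: (74.6088, 79.3912)

Answer: (74.6088, 79.3912)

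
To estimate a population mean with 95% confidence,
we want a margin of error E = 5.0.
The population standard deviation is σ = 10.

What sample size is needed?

Answer: n = 16

Derivation:
z_0.025 = 1.960
n = (z×σ/E)² = (1.960×10/5.0)²
n = 15.3664
Round up: n = 16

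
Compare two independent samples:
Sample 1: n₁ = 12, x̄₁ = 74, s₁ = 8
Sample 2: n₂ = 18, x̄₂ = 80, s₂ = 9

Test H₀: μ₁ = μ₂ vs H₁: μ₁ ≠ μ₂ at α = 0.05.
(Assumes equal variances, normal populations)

Pooled variance: s²_p = [11×8² + 17×9²]/(28) = 74.3214
s_p = 8.6210
SE = s_p×√(1/n₁ + 1/n₂) = 8.6210×√(1/12 + 1/18) = 3.2129
t = (x̄₁ - x̄₂)/SE = (74 - 80)/3.2129 = -1.8675
df = 28, t-critical = ±2.048
Decision: fail to reject H₀

Answer: t = -1.8675, fail to reject H₀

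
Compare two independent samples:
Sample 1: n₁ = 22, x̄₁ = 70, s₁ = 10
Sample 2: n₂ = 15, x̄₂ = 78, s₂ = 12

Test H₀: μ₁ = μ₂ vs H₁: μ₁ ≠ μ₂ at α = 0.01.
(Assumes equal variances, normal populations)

Answer: t = -2.2031, fail to reject H₀

Derivation:
Pooled variance: s²_p = [21×10² + 14×12²]/(35) = 117.6000
s_p = 10.8444
SE = s_p×√(1/n₁ + 1/n₂) = 10.8444×√(1/22 + 1/15) = 3.6312
t = (x̄₁ - x̄₂)/SE = (70 - 78)/3.6312 = -2.2031
df = 35, t-critical = ±2.724
Decision: fail to reject H₀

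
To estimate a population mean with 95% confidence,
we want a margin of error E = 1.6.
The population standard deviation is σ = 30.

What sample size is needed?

Answer: n = 1351

Derivation:
z_0.025 = 1.960
n = (z×σ/E)² = (1.960×30/1.6)²
n = 1350.5625
Round up: n = 1351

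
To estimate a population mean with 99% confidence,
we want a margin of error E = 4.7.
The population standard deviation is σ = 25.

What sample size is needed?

z_0.005 = 2.576
n = (z×σ/E)² = (2.576×25/4.7)²
n = 187.7483
Round up: n = 188

Answer: n = 188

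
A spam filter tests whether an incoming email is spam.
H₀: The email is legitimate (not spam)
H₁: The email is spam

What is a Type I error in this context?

Answer: Marking a legitimate email as spam

Derivation:
A Type I error (probability α) occurs when we reject a true H₀.
A Type II error (probability β) occurs when we fail to reject a false H₀.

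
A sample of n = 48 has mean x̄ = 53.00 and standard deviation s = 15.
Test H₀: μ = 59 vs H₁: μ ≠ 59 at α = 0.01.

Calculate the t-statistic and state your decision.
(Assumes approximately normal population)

Answer: t = -2.7712, reject H₀

Derivation:
df = n - 1 = 47
SE = s/√n = 15/√48 = 2.1651
t = (x̄ - μ₀)/SE = (53.00 - 59)/2.1651 = -2.7712
Critical value: t_{0.005,47} = ±2.685
p-value ≈ 0.0080
Decision: reject H₀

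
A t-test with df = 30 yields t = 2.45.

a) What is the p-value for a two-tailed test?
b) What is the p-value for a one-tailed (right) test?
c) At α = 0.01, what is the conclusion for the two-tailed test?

Answer: a) 0.0203, b) 0.0102, c) fail to reject H₀

Derivation:
Using t-distribution with df = 30:
a) Two-tailed: p = 2×P(T > 2.45) = 0.0203
b) One-tailed: p = P(T > 2.45) = 0.0102
c) 0.0203 ≥ 0.01, fail to reject H₀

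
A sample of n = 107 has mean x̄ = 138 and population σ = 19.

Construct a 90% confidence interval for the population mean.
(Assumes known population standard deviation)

Answer: (134.9785, 141.0215)

Derivation:
Confidence level: 90%, α = 0.1
z_0.05 = 1.645
SE = σ/√n = 19/√107 = 1.8368
Margin of error = 1.645 × 1.8368 = 3.0215
CI: x̄ ± margin = 138 ± 3.0215
CI: (134.9785, 141.0215)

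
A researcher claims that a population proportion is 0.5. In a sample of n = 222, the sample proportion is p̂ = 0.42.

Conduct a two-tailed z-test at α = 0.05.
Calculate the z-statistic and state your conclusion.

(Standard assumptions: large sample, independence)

H₀: p = 0.5, H₁: p ≠ 0.5
Standard error: SE = √(p₀(1-p₀)/n) = √(0.5×0.5/222) = 0.033558
z-statistic: z = (p̂ - p₀)/SE = (0.42 - 0.5)/0.033558 = -2.3839
Critical value: z_0.025 = ±1.960
p-value = 0.0171
Decision: reject H₀ at α = 0.05

Answer: z = -2.3839, reject H₀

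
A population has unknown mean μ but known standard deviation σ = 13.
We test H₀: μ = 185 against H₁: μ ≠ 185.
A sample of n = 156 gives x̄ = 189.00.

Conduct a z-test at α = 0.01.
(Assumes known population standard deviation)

Standard error: SE = σ/√n = 13/√156 = 1.0408
z-statistic: z = (x̄ - μ₀)/SE = (189.00 - 185)/1.0408 = 3.8432
Critical value: ±2.576
p-value = 0.0001
Decision: reject H₀

Answer: z = 3.8432, reject H₀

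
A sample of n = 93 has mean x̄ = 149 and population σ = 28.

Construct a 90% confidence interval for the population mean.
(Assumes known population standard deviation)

Answer: (144.2237, 153.7763)

Derivation:
Confidence level: 90%, α = 0.1
z_0.05 = 1.645
SE = σ/√n = 28/√93 = 2.9035
Margin of error = 1.645 × 2.9035 = 4.7763
CI: x̄ ± margin = 149 ± 4.7763
CI: (144.2237, 153.7763)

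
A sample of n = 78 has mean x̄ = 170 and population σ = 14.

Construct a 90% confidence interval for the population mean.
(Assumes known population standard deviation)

Answer: (167.3923, 172.6077)

Derivation:
Confidence level: 90%, α = 0.1
z_0.05 = 1.645
SE = σ/√n = 14/√78 = 1.5852
Margin of error = 1.645 × 1.5852 = 2.6077
CI: x̄ ± margin = 170 ± 2.6077
CI: (167.3923, 172.6077)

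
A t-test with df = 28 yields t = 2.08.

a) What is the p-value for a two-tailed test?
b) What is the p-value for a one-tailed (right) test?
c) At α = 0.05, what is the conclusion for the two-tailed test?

Using t-distribution with df = 28:
a) Two-tailed: p = 2×P(T > 2.08) = 0.0468
b) One-tailed: p = P(T > 2.08) = 0.0234
c) 0.0468 < 0.05, reject H₀

Answer: a) 0.0468, b) 0.0234, c) reject H₀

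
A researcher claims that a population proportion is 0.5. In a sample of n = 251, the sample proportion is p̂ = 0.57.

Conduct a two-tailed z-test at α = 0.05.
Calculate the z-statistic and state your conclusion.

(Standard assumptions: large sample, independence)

Answer: z = 2.2180, reject H₀

Derivation:
H₀: p = 0.5, H₁: p ≠ 0.5
Standard error: SE = √(p₀(1-p₀)/n) = √(0.5×0.5/251) = 0.031560
z-statistic: z = (p̂ - p₀)/SE = (0.57 - 0.5)/0.031560 = 2.2180
Critical value: z_0.025 = ±1.960
p-value = 0.0266
Decision: reject H₀ at α = 0.05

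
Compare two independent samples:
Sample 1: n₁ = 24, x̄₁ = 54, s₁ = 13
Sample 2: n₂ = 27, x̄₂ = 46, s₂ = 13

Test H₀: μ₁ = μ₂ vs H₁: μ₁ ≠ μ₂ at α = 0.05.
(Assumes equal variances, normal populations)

Answer: t = 2.1936, reject H₀

Derivation:
Pooled variance: s²_p = [23×13² + 26×13²]/(49) = 169.0000
s_p = 13.0000
SE = s_p×√(1/n₁ + 1/n₂) = 13.0000×√(1/24 + 1/27) = 3.6470
t = (x̄₁ - x̄₂)/SE = (54 - 46)/3.6470 = 2.1936
df = 49, t-critical = ±2.010
Decision: reject H₀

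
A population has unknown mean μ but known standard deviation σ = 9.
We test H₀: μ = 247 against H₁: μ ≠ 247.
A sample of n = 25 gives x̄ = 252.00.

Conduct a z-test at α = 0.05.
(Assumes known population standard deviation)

Standard error: SE = σ/√n = 9/√25 = 1.8000
z-statistic: z = (x̄ - μ₀)/SE = (252.00 - 247)/1.8000 = 2.7778
Critical value: ±1.960
p-value = 0.0055
Decision: reject H₀

Answer: z = 2.7778, reject H₀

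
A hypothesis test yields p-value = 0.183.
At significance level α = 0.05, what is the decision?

Answer: fail to reject H₀

Derivation:
Compare p-value to α:
0.183 ≥ 0.05
Decision: fail to reject H₀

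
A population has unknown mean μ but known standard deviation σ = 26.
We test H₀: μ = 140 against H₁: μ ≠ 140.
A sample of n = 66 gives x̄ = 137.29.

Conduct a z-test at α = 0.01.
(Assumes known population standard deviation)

Answer: z = -0.8468, fail to reject H₀

Derivation:
Standard error: SE = σ/√n = 26/√66 = 3.2004
z-statistic: z = (x̄ - μ₀)/SE = (137.29 - 140)/3.2004 = -0.8468
Critical value: ±2.576
p-value = 0.3971
Decision: fail to reject H₀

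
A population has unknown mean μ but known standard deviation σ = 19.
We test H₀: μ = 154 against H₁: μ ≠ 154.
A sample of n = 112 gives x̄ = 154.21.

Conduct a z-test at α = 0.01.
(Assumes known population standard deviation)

Answer: z = 0.1170, fail to reject H₀

Derivation:
Standard error: SE = σ/√n = 19/√112 = 1.7953
z-statistic: z = (x̄ - μ₀)/SE = (154.21 - 154)/1.7953 = 0.1170
Critical value: ±2.576
p-value = 0.9069
Decision: fail to reject H₀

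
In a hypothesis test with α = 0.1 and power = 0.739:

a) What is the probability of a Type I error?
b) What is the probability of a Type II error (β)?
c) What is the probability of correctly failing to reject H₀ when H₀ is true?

Answer: a) 0.1, b) 0.261, c) 0.9

Derivation:
a) Type I error probability = α = 0.1
b) Power = P(reject H₀ | H₁ true) = 1 - β = 0.739, so Type II error probability = β = 1 - Power = 0.261
c) P(fail to reject H₀ | H₀ true) = 1 - α = 0.9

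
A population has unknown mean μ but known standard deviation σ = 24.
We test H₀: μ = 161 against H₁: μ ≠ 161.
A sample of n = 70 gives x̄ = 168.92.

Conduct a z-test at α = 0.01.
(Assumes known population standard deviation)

Answer: z = 2.7610, reject H₀

Derivation:
Standard error: SE = σ/√n = 24/√70 = 2.8685
z-statistic: z = (x̄ - μ₀)/SE = (168.92 - 161)/2.8685 = 2.7610
Critical value: ±2.576
p-value = 0.0058
Decision: reject H₀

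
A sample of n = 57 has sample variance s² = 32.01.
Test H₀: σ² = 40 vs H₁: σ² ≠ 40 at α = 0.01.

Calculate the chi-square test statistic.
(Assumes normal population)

df = n - 1 = 56
χ² = (n-1)s²/σ₀² = 56×32.01/40 = 44.8140
Critical values: χ²_{0.995,56} = 32.490, χ²_{0.005,56} = 86.994
Rejection region: χ² < 32.490 or χ² > 86.994
Decision: fail to reject H₀

Answer: χ² = 44.8140, fail to reject H₀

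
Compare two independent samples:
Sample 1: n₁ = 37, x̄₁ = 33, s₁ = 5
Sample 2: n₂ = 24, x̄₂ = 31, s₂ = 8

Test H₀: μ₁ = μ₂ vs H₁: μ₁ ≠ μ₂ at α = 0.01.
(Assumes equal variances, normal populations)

Pooled variance: s²_p = [36×5² + 23×8²]/(59) = 40.2034
s_p = 6.3406
SE = s_p×√(1/n₁ + 1/n₂) = 6.3406×√(1/37 + 1/24) = 1.6618
t = (x̄₁ - x̄₂)/SE = (33 - 31)/1.6618 = 1.2035
df = 59, t-critical = ±2.662
Decision: fail to reject H₀

Answer: t = 1.2035, fail to reject H₀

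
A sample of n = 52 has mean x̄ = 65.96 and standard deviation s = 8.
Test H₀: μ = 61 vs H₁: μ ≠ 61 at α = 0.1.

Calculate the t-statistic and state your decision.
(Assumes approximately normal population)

df = n - 1 = 51
SE = s/√n = 8/√52 = 1.1094
t = (x̄ - μ₀)/SE = (65.96 - 61)/1.1094 = 4.4709
Critical value: t_{0.05,51} = ±1.675
p-value < 0.0001
Decision: reject H₀

Answer: t = 4.4709, reject H₀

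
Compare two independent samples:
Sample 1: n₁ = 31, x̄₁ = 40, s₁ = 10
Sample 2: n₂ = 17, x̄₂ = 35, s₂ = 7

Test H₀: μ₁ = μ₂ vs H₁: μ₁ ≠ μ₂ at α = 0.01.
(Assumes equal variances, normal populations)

Answer: t = 1.8267, fail to reject H₀

Derivation:
Pooled variance: s²_p = [30×10² + 16×7²]/(46) = 82.2609
s_p = 9.0698
SE = s_p×√(1/n₁ + 1/n₂) = 9.0698×√(1/31 + 1/17) = 2.7372
t = (x̄₁ - x̄₂)/SE = (40 - 35)/2.7372 = 1.8267
df = 46, t-critical = ±2.687
Decision: fail to reject H₀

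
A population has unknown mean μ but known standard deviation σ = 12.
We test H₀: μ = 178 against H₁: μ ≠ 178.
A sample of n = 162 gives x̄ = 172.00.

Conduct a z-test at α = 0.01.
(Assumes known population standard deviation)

Standard error: SE = σ/√n = 12/√162 = 0.9428
z-statistic: z = (x̄ - μ₀)/SE = (172.00 - 178)/0.9428 = -6.3640
Critical value: ±2.576
p-value < 0.0001
Decision: reject H₀

Answer: z = -6.3640, reject H₀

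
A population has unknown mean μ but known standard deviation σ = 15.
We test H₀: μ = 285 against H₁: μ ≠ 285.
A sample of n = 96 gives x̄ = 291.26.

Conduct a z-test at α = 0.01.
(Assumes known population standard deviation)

Answer: z = 4.0891, reject H₀

Derivation:
Standard error: SE = σ/√n = 15/√96 = 1.5309
z-statistic: z = (x̄ - μ₀)/SE = (291.26 - 285)/1.5309 = 4.0891
Critical value: ±2.576
p-value < 0.0001
Decision: reject H₀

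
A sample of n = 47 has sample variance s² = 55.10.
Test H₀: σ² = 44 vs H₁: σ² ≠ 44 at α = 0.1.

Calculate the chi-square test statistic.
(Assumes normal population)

Answer: χ² = 57.6045, fail to reject H₀

Derivation:
df = n - 1 = 46
χ² = (n-1)s²/σ₀² = 46×55.10/44 = 57.6045
Critical values: χ²_{0.95,46} = 31.439, χ²_{0.05,46} = 62.830
Rejection region: χ² < 31.439 or χ² > 62.830
Decision: fail to reject H₀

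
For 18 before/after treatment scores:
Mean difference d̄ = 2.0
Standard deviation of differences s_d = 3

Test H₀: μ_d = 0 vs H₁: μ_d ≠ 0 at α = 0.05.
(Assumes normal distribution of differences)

df = n - 1 = 17
SE = s_d/√n = 3/√18 = 0.7071
t = d̄/SE = 2.0/0.7071 = 2.8285
Critical value: t_{0.025,17} = ±2.110
p-value ≈ 0.0116
Decision: reject H₀

Answer: t = 2.8285, reject H₀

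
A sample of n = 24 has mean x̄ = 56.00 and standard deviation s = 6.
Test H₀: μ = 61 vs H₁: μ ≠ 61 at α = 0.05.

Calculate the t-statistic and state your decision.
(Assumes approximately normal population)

df = n - 1 = 23
SE = s/√n = 6/√24 = 1.2247
t = (x̄ - μ₀)/SE = (56.00 - 61)/1.2247 = -4.0826
Critical value: t_{0.025,23} = ±2.069
p-value ≈ 0.0005
Decision: reject H₀

Answer: t = -4.0826, reject H₀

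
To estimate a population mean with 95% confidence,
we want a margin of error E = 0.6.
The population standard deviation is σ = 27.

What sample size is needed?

Answer: n = 7780

Derivation:
z_0.025 = 1.960
n = (z×σ/E)² = (1.960×27/0.6)²
n = 7779.2400
Round up: n = 7780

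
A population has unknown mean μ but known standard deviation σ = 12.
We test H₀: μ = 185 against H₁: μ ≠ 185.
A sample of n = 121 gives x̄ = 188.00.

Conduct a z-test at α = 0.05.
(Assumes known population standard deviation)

Answer: z = 2.7500, reject H₀

Derivation:
Standard error: SE = σ/√n = 12/√121 = 1.0909
z-statistic: z = (x̄ - μ₀)/SE = (188.00 - 185)/1.0909 = 2.7500
Critical value: ±1.960
p-value = 0.0060
Decision: reject H₀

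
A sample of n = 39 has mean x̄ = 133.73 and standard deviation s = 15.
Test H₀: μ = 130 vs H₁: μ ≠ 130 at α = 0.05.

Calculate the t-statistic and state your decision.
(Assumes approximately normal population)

Answer: t = 1.5529, fail to reject H₀

Derivation:
df = n - 1 = 38
SE = s/√n = 15/√39 = 2.4019
t = (x̄ - μ₀)/SE = (133.73 - 130)/2.4019 = 1.5529
Critical value: t_{0.025,38} = ±2.024
p-value ≈ 0.1287
Decision: fail to reject H₀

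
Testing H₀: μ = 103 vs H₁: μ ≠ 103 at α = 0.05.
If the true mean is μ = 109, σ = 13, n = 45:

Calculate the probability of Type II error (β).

SE = σ/√n = 13/√45 = 1.9379
Critical values: μ₀ ± z_0.025×SE = 103 ± 1.960×1.9379
Acceptance region: (99.2017, 106.7983)
Under H₁ (μ = 109): z_high = (106.7983 - 109)/1.9379 = -1.1361, z_low = (99.2017 - 109)/1.9379 = -5.0561
β = P(not reject | H₁) = Φ(-1.1361) - Φ(-5.0561) ≈ 0.1280

Answer: β ≈ 0.1280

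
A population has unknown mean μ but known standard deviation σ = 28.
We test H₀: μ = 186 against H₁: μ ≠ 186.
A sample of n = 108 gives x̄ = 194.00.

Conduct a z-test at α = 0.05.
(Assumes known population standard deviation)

Standard error: SE = σ/√n = 28/√108 = 2.6943
z-statistic: z = (x̄ - μ₀)/SE = (194.00 - 186)/2.6943 = 2.9692
Critical value: ±1.960
p-value = 0.0030
Decision: reject H₀

Answer: z = 2.9692, reject H₀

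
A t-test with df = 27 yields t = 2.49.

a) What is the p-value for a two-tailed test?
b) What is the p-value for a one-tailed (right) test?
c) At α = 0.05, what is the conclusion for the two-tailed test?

Answer: a) 0.0192, b) 0.0096, c) reject H₀

Derivation:
Using t-distribution with df = 27:
a) Two-tailed: p = 2×P(T > 2.49) = 0.0192
b) One-tailed: p = P(T > 2.49) = 0.0096
c) 0.0192 < 0.05, reject H₀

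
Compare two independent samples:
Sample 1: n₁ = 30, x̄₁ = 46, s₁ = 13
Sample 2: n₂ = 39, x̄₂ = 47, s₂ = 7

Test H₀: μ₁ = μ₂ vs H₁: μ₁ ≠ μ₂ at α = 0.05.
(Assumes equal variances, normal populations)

Pooled variance: s²_p = [29×13² + 38×7²]/(67) = 100.9403
s_p = 10.0469
SE = s_p×√(1/n₁ + 1/n₂) = 10.0469×√(1/30 + 1/39) = 2.4399
t = (x̄₁ - x̄₂)/SE = (46 - 47)/2.4399 = -0.4099
df = 67, t-critical = ±1.996
Decision: fail to reject H₀

Answer: t = -0.4099, fail to reject H₀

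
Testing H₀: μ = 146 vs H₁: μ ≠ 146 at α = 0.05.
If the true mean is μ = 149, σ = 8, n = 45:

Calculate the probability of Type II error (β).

SE = σ/√n = 8/√45 = 1.1926
Critical values: μ₀ ± z_0.025×SE = 146 ± 1.960×1.1926
Acceptance region: (143.6625, 148.3375)
Under H₁ (μ = 149): z_high = (148.3375 - 149)/1.1926 = -0.5555, z_low = (143.6625 - 149)/1.1926 = -4.4755
β = P(not reject | H₁) = Φ(-0.5555) - Φ(-4.4755) ≈ 0.2893

Answer: β ≈ 0.2893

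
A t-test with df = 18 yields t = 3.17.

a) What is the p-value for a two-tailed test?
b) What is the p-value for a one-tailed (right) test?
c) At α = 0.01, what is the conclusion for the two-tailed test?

Answer: a) 0.0053, b) 0.0027, c) reject H₀

Derivation:
Using t-distribution with df = 18:
a) Two-tailed: p = 2×P(T > 3.17) = 0.0053
b) One-tailed: p = P(T > 3.17) = 0.0027
c) 0.0053 < 0.01, reject H₀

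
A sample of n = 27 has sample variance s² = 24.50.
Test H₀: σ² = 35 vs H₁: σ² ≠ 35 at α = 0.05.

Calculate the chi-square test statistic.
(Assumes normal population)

Answer: χ² = 18.2000, fail to reject H₀

Derivation:
df = n - 1 = 26
χ² = (n-1)s²/σ₀² = 26×24.50/35 = 18.2000
Critical values: χ²_{0.975,26} = 13.844, χ²_{0.025,26} = 41.923
Rejection region: χ² < 13.844 or χ² > 41.923
Decision: fail to reject H₀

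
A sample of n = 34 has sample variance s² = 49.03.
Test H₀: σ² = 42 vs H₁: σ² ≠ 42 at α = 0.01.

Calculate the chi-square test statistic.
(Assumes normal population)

Answer: χ² = 38.5236, fail to reject H₀

Derivation:
df = n - 1 = 33
χ² = (n-1)s²/σ₀² = 33×49.03/42 = 38.5236
Critical values: χ²_{0.995,33} = 15.815, χ²_{0.005,33} = 57.648
Rejection region: χ² < 15.815 or χ² > 57.648
Decision: fail to reject H₀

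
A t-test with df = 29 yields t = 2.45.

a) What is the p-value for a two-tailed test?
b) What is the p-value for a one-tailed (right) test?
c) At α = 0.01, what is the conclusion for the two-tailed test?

Using t-distribution with df = 29:
a) Two-tailed: p = 2×P(T > 2.45) = 0.0206
b) One-tailed: p = P(T > 2.45) = 0.0103
c) 0.0206 ≥ 0.01, fail to reject H₀

Answer: a) 0.0206, b) 0.0103, c) fail to reject H₀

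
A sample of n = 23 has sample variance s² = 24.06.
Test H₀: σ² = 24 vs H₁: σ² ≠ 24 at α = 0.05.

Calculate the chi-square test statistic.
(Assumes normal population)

df = n - 1 = 22
χ² = (n-1)s²/σ₀² = 22×24.06/24 = 22.0550
Critical values: χ²_{0.975,22} = 10.982, χ²_{0.025,22} = 36.781
Rejection region: χ² < 10.982 or χ² > 36.781
Decision: fail to reject H₀

Answer: χ² = 22.0550, fail to reject H₀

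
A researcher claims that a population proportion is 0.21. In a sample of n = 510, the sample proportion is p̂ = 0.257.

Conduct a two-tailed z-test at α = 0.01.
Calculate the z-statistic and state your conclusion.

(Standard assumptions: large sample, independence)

H₀: p = 0.21, H₁: p ≠ 0.21
Standard error: SE = √(p₀(1-p₀)/n) = √(0.21×0.79/510) = 0.018036
z-statistic: z = (p̂ - p₀)/SE = (0.257 - 0.21)/0.018036 = 2.6059
Critical value: z_0.005 = ±2.576
p-value = 0.0092
Decision: reject H₀ at α = 0.01

Answer: z = 2.6059, reject H₀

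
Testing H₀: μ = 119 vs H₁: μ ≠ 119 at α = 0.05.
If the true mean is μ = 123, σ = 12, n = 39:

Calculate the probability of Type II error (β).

Answer: β ≈ 0.4515

Derivation:
SE = σ/√n = 12/√39 = 1.9215
Critical values: μ₀ ± z_0.025×SE = 119 ± 1.960×1.9215
Acceptance region: (115.2339, 122.7661)
Under H₁ (μ = 123): z_high = (122.7661 - 123)/1.9215 = -0.1217, z_low = (115.2339 - 123)/1.9215 = -4.0417
β = P(not reject | H₁) = Φ(-0.1217) - Φ(-4.0417) ≈ 0.4515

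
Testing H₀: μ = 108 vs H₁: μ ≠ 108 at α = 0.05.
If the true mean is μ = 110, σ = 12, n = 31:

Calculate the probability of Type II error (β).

SE = σ/√n = 12/√31 = 2.1553
Critical values: μ₀ ± z_0.025×SE = 108 ± 1.960×2.1553
Acceptance region: (103.7756, 112.2244)
Under H₁ (μ = 110): z_high = (112.2244 - 110)/2.1553 = 1.0321, z_low = (103.7756 - 110)/2.1553 = -2.8880
β = P(not reject | H₁) = Φ(1.0321) - Φ(-2.8880) ≈ 0.8470

Answer: β ≈ 0.8470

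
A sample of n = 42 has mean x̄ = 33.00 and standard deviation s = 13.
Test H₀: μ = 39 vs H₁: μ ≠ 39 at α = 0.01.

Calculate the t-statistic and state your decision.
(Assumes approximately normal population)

Answer: t = -2.9912, reject H₀

Derivation:
df = n - 1 = 41
SE = s/√n = 13/√42 = 2.0059
t = (x̄ - μ₀)/SE = (33.00 - 39)/2.0059 = -2.9912
Critical value: t_{0.005,41} = ±2.701
p-value ≈ 0.0047
Decision: reject H₀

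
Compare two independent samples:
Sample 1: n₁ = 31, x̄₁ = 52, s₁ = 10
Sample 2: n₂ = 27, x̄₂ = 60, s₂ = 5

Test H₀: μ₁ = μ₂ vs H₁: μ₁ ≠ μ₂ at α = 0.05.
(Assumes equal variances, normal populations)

Answer: t = -3.7644, reject H₀

Derivation:
Pooled variance: s²_p = [30×10² + 26×5²]/(56) = 65.1786
s_p = 8.0733
SE = s_p×√(1/n₁ + 1/n₂) = 8.0733×√(1/31 + 1/27) = 2.1252
t = (x̄₁ - x̄₂)/SE = (52 - 60)/2.1252 = -3.7644
df = 56, t-critical = ±2.003
Decision: reject H₀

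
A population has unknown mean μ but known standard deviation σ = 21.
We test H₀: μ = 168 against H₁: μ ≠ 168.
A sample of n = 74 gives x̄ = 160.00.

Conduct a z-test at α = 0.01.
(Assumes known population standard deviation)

Answer: z = -3.2771, reject H₀

Derivation:
Standard error: SE = σ/√n = 21/√74 = 2.4412
z-statistic: z = (x̄ - μ₀)/SE = (160.00 - 168)/2.4412 = -3.2771
Critical value: ±2.576
p-value = 0.0010
Decision: reject H₀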